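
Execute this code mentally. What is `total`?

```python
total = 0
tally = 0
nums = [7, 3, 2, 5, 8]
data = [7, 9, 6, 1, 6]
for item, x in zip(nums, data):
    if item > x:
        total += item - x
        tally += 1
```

Let's trace through this code step by step.

Initialize: total = 0
Initialize: tally = 0
Initialize: nums = [7, 3, 2, 5, 8]
Initialize: data = [7, 9, 6, 1, 6]
Entering loop: for item, x in zip(nums, data):

After execution: total = 6
6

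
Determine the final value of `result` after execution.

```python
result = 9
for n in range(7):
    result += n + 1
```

Let's trace through this code step by step.

Initialize: result = 9
Entering loop: for n in range(7):

After execution: result = 37
37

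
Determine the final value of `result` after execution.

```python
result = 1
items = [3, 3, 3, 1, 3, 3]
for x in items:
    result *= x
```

Let's trace through this code step by step.

Initialize: result = 1
Initialize: items = [3, 3, 3, 1, 3, 3]
Entering loop: for x in items:

After execution: result = 243
243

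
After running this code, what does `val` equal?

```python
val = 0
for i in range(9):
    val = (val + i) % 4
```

Let's trace through this code step by step.

Initialize: val = 0
Entering loop: for i in range(9):

After execution: val = 0
0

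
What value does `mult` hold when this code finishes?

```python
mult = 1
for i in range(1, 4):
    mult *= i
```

Let's trace through this code step by step.

Initialize: mult = 1
Entering loop: for i in range(1, 4):

After execution: mult = 6
6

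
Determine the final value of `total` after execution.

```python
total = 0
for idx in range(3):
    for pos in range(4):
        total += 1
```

Let's trace through this code step by step.

Initialize: total = 0
Entering loop: for idx in range(3):

After execution: total = 12
12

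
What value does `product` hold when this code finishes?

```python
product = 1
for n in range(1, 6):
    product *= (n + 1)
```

Let's trace through this code step by step.

Initialize: product = 1
Entering loop: for n in range(1, 6):

After execution: product = 720
720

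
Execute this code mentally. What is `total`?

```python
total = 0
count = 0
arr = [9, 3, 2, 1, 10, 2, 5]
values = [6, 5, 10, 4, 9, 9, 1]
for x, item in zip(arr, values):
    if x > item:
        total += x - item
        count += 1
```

Let's trace through this code step by step.

Initialize: total = 0
Initialize: count = 0
Initialize: arr = [9, 3, 2, 1, 10, 2, 5]
Initialize: values = [6, 5, 10, 4, 9, 9, 1]
Entering loop: for x, item in zip(arr, values):

After execution: total = 8
8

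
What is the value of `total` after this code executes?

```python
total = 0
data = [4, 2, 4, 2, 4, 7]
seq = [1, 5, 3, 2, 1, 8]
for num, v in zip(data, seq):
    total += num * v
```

Let's trace through this code step by step.

Initialize: total = 0
Initialize: data = [4, 2, 4, 2, 4, 7]
Initialize: seq = [1, 5, 3, 2, 1, 8]
Entering loop: for num, v in zip(data, seq):

After execution: total = 90
90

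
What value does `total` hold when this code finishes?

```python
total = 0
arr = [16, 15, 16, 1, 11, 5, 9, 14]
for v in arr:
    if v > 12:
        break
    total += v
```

Let's trace through this code step by step.

Initialize: total = 0
Initialize: arr = [16, 15, 16, 1, 11, 5, 9, 14]
Entering loop: for v in arr:

After execution: total = 0
0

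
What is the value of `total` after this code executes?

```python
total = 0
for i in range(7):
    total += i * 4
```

Let's trace through this code step by step.

Initialize: total = 0
Entering loop: for i in range(7):

After execution: total = 84
84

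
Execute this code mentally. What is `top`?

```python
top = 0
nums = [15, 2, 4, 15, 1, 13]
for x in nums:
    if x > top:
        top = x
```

Let's trace through this code step by step.

Initialize: top = 0
Initialize: nums = [15, 2, 4, 15, 1, 13]
Entering loop: for x in nums:

After execution: top = 15
15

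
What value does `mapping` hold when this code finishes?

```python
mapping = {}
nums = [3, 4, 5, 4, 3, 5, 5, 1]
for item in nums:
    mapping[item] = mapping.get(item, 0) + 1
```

Let's trace through this code step by step.

Initialize: mapping = {}
Initialize: nums = [3, 4, 5, 4, 3, 5, 5, 1]
Entering loop: for item in nums:

After execution: mapping = {3: 2, 4: 2, 5: 3, 1: 1}
{3: 2, 4: 2, 5: 3, 1: 1}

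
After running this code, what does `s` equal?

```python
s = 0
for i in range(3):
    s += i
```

Let's trace through this code step by step.

Initialize: s = 0
Entering loop: for i in range(3):

After execution: s = 3
3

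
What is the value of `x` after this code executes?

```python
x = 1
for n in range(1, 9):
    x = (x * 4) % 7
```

Let's trace through this code step by step.

Initialize: x = 1
Entering loop: for n in range(1, 9):

After execution: x = 2
2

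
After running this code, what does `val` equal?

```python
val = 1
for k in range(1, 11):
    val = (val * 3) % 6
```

Let's trace through this code step by step.

Initialize: val = 1
Entering loop: for k in range(1, 11):

After execution: val = 3
3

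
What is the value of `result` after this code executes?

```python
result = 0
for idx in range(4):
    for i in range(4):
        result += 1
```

Let's trace through this code step by step.

Initialize: result = 0
Entering loop: for idx in range(4):

After execution: result = 16
16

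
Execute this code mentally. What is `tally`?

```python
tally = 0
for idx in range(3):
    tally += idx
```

Let's trace through this code step by step.

Initialize: tally = 0
Entering loop: for idx in range(3):

After execution: tally = 3
3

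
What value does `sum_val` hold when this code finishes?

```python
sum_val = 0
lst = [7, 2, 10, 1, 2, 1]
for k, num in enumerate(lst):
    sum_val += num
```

Let's trace through this code step by step.

Initialize: sum_val = 0
Initialize: lst = [7, 2, 10, 1, 2, 1]
Entering loop: for k, num in enumerate(lst):

After execution: sum_val = 23
23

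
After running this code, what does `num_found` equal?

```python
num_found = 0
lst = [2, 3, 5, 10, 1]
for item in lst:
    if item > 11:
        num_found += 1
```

Let's trace through this code step by step.

Initialize: num_found = 0
Initialize: lst = [2, 3, 5, 10, 1]
Entering loop: for item in lst:

After execution: num_found = 0
0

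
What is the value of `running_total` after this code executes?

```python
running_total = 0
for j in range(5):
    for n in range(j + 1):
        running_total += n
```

Let's trace through this code step by step.

Initialize: running_total = 0
Entering loop: for j in range(5):

After execution: running_total = 20
20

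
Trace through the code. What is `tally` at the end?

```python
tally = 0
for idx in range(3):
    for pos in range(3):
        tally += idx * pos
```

Let's trace through this code step by step.

Initialize: tally = 0
Entering loop: for idx in range(3):

After execution: tally = 9
9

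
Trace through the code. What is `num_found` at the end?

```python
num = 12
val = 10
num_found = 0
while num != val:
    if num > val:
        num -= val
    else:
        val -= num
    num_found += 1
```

Let's trace through this code step by step.

Initialize: num = 12
Initialize: val = 10
Initialize: num_found = 0
Entering loop: while num != val:

After execution: num_found = 5
5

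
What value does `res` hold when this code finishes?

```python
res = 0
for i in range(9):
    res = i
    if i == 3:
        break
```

Let's trace through this code step by step.

Initialize: res = 0
Entering loop: for i in range(9):

After execution: res = 3
3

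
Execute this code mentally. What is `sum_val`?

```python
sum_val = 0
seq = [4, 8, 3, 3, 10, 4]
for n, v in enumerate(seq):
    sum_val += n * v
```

Let's trace through this code step by step.

Initialize: sum_val = 0
Initialize: seq = [4, 8, 3, 3, 10, 4]
Entering loop: for n, v in enumerate(seq):

After execution: sum_val = 83
83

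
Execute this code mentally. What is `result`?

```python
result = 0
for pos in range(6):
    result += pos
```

Let's trace through this code step by step.

Initialize: result = 0
Entering loop: for pos in range(6):

After execution: result = 15
15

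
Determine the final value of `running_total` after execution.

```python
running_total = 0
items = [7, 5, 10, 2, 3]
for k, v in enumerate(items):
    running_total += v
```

Let's trace through this code step by step.

Initialize: running_total = 0
Initialize: items = [7, 5, 10, 2, 3]
Entering loop: for k, v in enumerate(items):

After execution: running_total = 27
27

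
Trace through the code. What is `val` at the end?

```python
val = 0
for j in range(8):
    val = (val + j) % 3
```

Let's trace through this code step by step.

Initialize: val = 0
Entering loop: for j in range(8):

After execution: val = 1
1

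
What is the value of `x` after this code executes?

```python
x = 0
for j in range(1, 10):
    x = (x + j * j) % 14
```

Let's trace through this code step by step.

Initialize: x = 0
Entering loop: for j in range(1, 10):

After execution: x = 5
5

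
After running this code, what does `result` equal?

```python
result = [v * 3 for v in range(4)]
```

Let's trace through this code step by step.

Initialize: result = [v * 3 for v in range(4)]

After execution: result = [0, 3, 6, 9]
[0, 3, 6, 9]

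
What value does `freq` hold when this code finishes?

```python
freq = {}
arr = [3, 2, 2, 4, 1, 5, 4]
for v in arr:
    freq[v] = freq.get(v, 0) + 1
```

Let's trace through this code step by step.

Initialize: freq = {}
Initialize: arr = [3, 2, 2, 4, 1, 5, 4]
Entering loop: for v in arr:

After execution: freq = {3: 1, 2: 2, 4: 2, 1: 1, 5: 1}
{3: 1, 2: 2, 4: 2, 1: 1, 5: 1}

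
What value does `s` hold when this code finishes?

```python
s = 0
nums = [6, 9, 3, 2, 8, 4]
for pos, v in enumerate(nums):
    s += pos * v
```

Let's trace through this code step by step.

Initialize: s = 0
Initialize: nums = [6, 9, 3, 2, 8, 4]
Entering loop: for pos, v in enumerate(nums):

After execution: s = 73
73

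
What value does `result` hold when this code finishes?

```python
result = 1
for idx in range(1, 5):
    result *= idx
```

Let's trace through this code step by step.

Initialize: result = 1
Entering loop: for idx in range(1, 5):

After execution: result = 24
24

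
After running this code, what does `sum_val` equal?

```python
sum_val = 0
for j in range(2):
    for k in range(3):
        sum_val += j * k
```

Let's trace through this code step by step.

Initialize: sum_val = 0
Entering loop: for j in range(2):

After execution: sum_val = 3
3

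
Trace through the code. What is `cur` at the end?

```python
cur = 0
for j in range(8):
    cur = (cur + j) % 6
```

Let's trace through this code step by step.

Initialize: cur = 0
Entering loop: for j in range(8):

After execution: cur = 4
4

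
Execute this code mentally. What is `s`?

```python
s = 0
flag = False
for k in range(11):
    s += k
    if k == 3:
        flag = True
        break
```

Let's trace through this code step by step.

Initialize: s = 0
Initialize: flag = False
Entering loop: for k in range(11):

After execution: s = 6
6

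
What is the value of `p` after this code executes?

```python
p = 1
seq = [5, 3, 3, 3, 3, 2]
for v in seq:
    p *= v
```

Let's trace through this code step by step.

Initialize: p = 1
Initialize: seq = [5, 3, 3, 3, 3, 2]
Entering loop: for v in seq:

After execution: p = 810
810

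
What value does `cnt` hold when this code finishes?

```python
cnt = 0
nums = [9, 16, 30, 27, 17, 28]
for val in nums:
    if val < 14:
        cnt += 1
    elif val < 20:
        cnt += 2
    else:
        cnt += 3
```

Let's trace through this code step by step.

Initialize: cnt = 0
Initialize: nums = [9, 16, 30, 27, 17, 28]
Entering loop: for val in nums:

After execution: cnt = 14
14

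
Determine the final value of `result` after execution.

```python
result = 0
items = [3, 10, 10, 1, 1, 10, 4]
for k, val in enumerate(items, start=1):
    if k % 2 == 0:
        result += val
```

Let's trace through this code step by step.

Initialize: result = 0
Initialize: items = [3, 10, 10, 1, 1, 10, 4]
Entering loop: for k, val in enumerate(items, start=1):

After execution: result = 21
21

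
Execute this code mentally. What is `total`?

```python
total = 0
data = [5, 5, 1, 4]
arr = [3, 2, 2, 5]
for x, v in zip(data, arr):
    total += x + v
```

Let's trace through this code step by step.

Initialize: total = 0
Initialize: data = [5, 5, 1, 4]
Initialize: arr = [3, 2, 2, 5]
Entering loop: for x, v in zip(data, arr):

After execution: total = 27
27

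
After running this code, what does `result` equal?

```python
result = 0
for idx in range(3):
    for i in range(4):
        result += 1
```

Let's trace through this code step by step.

Initialize: result = 0
Entering loop: for idx in range(3):

After execution: result = 12
12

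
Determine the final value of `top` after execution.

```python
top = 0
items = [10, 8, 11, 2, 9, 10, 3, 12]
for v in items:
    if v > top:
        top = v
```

Let's trace through this code step by step.

Initialize: top = 0
Initialize: items = [10, 8, 11, 2, 9, 10, 3, 12]
Entering loop: for v in items:

After execution: top = 12
12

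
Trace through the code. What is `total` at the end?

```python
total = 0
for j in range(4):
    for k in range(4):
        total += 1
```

Let's trace through this code step by step.

Initialize: total = 0
Entering loop: for j in range(4):

After execution: total = 16
16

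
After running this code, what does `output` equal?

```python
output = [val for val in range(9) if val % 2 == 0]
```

Let's trace through this code step by step.

Initialize: output = [val for val in range(9) if val % 2 == 0]

After execution: output = [0, 2, 4, 6, 8]
[0, 2, 4, 6, 8]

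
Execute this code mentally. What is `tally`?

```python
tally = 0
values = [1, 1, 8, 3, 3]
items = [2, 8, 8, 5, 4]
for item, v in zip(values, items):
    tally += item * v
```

Let's trace through this code step by step.

Initialize: tally = 0
Initialize: values = [1, 1, 8, 3, 3]
Initialize: items = [2, 8, 8, 5, 4]
Entering loop: for item, v in zip(values, items):

After execution: tally = 101
101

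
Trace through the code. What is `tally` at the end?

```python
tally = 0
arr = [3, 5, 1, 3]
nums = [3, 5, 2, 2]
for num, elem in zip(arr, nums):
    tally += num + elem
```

Let's trace through this code step by step.

Initialize: tally = 0
Initialize: arr = [3, 5, 1, 3]
Initialize: nums = [3, 5, 2, 2]
Entering loop: for num, elem in zip(arr, nums):

After execution: tally = 24
24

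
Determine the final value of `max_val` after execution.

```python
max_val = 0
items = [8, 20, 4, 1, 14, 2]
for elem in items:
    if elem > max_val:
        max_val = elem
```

Let's trace through this code step by step.

Initialize: max_val = 0
Initialize: items = [8, 20, 4, 1, 14, 2]
Entering loop: for elem in items:

After execution: max_val = 20
20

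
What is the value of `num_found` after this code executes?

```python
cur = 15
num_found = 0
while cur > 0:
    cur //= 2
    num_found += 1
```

Let's trace through this code step by step.

Initialize: cur = 15
Initialize: num_found = 0
Entering loop: while cur > 0:

After execution: num_found = 4
4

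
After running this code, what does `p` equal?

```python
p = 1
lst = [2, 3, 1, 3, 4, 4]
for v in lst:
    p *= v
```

Let's trace through this code step by step.

Initialize: p = 1
Initialize: lst = [2, 3, 1, 3, 4, 4]
Entering loop: for v in lst:

After execution: p = 288
288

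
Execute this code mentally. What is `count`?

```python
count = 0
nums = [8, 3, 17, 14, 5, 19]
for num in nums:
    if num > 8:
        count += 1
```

Let's trace through this code step by step.

Initialize: count = 0
Initialize: nums = [8, 3, 17, 14, 5, 19]
Entering loop: for num in nums:

After execution: count = 3
3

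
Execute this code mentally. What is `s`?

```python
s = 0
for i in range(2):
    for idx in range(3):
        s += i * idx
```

Let's trace through this code step by step.

Initialize: s = 0
Entering loop: for i in range(2):

After execution: s = 3
3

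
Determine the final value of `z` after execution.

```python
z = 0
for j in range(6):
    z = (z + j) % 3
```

Let's trace through this code step by step.

Initialize: z = 0
Entering loop: for j in range(6):

After execution: z = 0
0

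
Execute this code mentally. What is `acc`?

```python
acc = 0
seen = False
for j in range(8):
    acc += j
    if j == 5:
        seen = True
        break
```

Let's trace through this code step by step.

Initialize: acc = 0
Initialize: seen = False
Entering loop: for j in range(8):

After execution: acc = 15
15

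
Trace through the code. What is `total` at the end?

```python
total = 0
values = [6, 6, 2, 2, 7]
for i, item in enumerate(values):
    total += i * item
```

Let's trace through this code step by step.

Initialize: total = 0
Initialize: values = [6, 6, 2, 2, 7]
Entering loop: for i, item in enumerate(values):

After execution: total = 44
44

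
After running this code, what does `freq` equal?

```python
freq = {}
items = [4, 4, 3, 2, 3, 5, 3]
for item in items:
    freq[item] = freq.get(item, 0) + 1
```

Let's trace through this code step by step.

Initialize: freq = {}
Initialize: items = [4, 4, 3, 2, 3, 5, 3]
Entering loop: for item in items:

After execution: freq = {4: 2, 3: 3, 2: 1, 5: 1}
{4: 2, 3: 3, 2: 1, 5: 1}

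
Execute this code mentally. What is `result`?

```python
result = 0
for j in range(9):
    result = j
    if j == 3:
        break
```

Let's trace through this code step by step.

Initialize: result = 0
Entering loop: for j in range(9):

After execution: result = 3
3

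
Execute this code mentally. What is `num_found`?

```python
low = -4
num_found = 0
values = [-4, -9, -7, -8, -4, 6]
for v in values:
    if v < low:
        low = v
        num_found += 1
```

Let's trace through this code step by step.

Initialize: low = -4
Initialize: num_found = 0
Initialize: values = [-4, -9, -7, -8, -4, 6]
Entering loop: for v in values:

After execution: num_found = 1
1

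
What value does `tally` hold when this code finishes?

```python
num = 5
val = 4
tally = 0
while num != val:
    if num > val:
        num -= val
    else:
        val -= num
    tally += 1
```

Let's trace through this code step by step.

Initialize: num = 5
Initialize: val = 4
Initialize: tally = 0
Entering loop: while num != val:

After execution: tally = 4
4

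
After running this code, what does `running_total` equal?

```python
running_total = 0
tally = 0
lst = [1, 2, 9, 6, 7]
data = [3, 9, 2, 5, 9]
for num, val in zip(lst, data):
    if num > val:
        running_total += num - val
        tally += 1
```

Let's trace through this code step by step.

Initialize: running_total = 0
Initialize: tally = 0
Initialize: lst = [1, 2, 9, 6, 7]
Initialize: data = [3, 9, 2, 5, 9]
Entering loop: for num, val in zip(lst, data):

After execution: running_total = 8
8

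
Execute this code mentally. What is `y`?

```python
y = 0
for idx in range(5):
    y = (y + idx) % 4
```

Let's trace through this code step by step.

Initialize: y = 0
Entering loop: for idx in range(5):

After execution: y = 2
2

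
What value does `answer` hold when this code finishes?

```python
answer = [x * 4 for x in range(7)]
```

Let's trace through this code step by step.

Initialize: answer = [x * 4 for x in range(7)]

After execution: answer = [0, 4, 8, 12, 16, 20, 24]
[0, 4, 8, 12, 16, 20, 24]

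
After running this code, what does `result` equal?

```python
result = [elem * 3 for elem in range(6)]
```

Let's trace through this code step by step.

Initialize: result = [elem * 3 for elem in range(6)]

After execution: result = [0, 3, 6, 9, 12, 15]
[0, 3, 6, 9, 12, 15]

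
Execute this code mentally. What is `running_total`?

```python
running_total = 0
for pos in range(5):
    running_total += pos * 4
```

Let's trace through this code step by step.

Initialize: running_total = 0
Entering loop: for pos in range(5):

After execution: running_total = 40
40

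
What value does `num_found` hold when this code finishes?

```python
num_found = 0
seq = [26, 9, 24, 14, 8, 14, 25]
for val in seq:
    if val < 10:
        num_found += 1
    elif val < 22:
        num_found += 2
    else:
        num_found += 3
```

Let's trace through this code step by step.

Initialize: num_found = 0
Initialize: seq = [26, 9, 24, 14, 8, 14, 25]
Entering loop: for val in seq:

After execution: num_found = 15
15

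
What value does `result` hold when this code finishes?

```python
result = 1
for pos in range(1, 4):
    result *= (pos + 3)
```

Let's trace through this code step by step.

Initialize: result = 1
Entering loop: for pos in range(1, 4):

After execution: result = 120
120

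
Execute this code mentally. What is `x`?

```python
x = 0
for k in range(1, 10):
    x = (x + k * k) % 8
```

Let's trace through this code step by step.

Initialize: x = 0
Entering loop: for k in range(1, 10):

After execution: x = 5
5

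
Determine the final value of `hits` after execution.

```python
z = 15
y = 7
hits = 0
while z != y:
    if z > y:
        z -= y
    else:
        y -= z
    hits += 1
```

Let's trace through this code step by step.

Initialize: z = 15
Initialize: y = 7
Initialize: hits = 0
Entering loop: while z != y:

After execution: hits = 8
8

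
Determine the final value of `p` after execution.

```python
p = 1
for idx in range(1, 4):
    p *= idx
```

Let's trace through this code step by step.

Initialize: p = 1
Entering loop: for idx in range(1, 4):

After execution: p = 6
6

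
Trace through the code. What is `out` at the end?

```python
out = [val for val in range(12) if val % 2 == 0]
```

Let's trace through this code step by step.

Initialize: out = [val for val in range(12) if val % 2 == 0]

After execution: out = [0, 2, 4, 6, 8, 10]
[0, 2, 4, 6, 8, 10]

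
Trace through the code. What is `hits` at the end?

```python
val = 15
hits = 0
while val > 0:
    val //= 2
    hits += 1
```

Let's trace through this code step by step.

Initialize: val = 15
Initialize: hits = 0
Entering loop: while val > 0:

After execution: hits = 4
4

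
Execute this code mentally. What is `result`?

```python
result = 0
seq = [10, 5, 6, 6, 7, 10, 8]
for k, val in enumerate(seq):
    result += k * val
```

Let's trace through this code step by step.

Initialize: result = 0
Initialize: seq = [10, 5, 6, 6, 7, 10, 8]
Entering loop: for k, val in enumerate(seq):

After execution: result = 161
161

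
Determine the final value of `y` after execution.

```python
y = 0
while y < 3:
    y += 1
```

Let's trace through this code step by step.

Initialize: y = 0
Entering loop: while y < 3:

After execution: y = 3
3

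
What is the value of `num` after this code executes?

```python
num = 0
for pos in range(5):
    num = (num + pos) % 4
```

Let's trace through this code step by step.

Initialize: num = 0
Entering loop: for pos in range(5):

After execution: num = 2
2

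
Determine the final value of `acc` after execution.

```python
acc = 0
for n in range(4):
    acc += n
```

Let's trace through this code step by step.

Initialize: acc = 0
Entering loop: for n in range(4):

After execution: acc = 6
6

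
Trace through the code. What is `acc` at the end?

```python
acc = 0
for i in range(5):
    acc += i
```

Let's trace through this code step by step.

Initialize: acc = 0
Entering loop: for i in range(5):

After execution: acc = 10
10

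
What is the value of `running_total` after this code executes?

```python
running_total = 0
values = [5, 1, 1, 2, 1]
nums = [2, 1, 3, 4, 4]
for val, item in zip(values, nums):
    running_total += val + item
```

Let's trace through this code step by step.

Initialize: running_total = 0
Initialize: values = [5, 1, 1, 2, 1]
Initialize: nums = [2, 1, 3, 4, 4]
Entering loop: for val, item in zip(values, nums):

After execution: running_total = 24
24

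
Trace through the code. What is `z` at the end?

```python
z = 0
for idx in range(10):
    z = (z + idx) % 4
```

Let's trace through this code step by step.

Initialize: z = 0
Entering loop: for idx in range(10):

After execution: z = 1
1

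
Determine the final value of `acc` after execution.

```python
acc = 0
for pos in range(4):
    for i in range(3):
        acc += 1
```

Let's trace through this code step by step.

Initialize: acc = 0
Entering loop: for pos in range(4):

After execution: acc = 12
12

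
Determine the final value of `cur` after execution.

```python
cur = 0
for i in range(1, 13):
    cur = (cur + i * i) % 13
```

Let's trace through this code step by step.

Initialize: cur = 0
Entering loop: for i in range(1, 13):

After execution: cur = 0
0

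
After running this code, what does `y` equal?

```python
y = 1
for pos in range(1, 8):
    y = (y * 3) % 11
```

Let's trace through this code step by step.

Initialize: y = 1
Entering loop: for pos in range(1, 8):

After execution: y = 9
9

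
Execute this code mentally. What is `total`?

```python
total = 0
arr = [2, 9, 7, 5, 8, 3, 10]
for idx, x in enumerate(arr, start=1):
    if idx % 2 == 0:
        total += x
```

Let's trace through this code step by step.

Initialize: total = 0
Initialize: arr = [2, 9, 7, 5, 8, 3, 10]
Entering loop: for idx, x in enumerate(arr, start=1):

After execution: total = 17
17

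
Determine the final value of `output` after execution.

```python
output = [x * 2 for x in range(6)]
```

Let's trace through this code step by step.

Initialize: output = [x * 2 for x in range(6)]

After execution: output = [0, 2, 4, 6, 8, 10]
[0, 2, 4, 6, 8, 10]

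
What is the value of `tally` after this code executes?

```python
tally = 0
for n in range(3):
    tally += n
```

Let's trace through this code step by step.

Initialize: tally = 0
Entering loop: for n in range(3):

After execution: tally = 3
3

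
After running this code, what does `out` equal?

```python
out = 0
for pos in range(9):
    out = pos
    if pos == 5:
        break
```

Let's trace through this code step by step.

Initialize: out = 0
Entering loop: for pos in range(9):

After execution: out = 5
5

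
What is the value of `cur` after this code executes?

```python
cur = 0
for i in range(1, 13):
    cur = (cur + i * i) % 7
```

Let's trace through this code step by step.

Initialize: cur = 0
Entering loop: for i in range(1, 13):

After execution: cur = 6
6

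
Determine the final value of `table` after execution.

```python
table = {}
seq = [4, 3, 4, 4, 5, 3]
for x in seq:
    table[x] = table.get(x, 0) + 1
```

Let's trace through this code step by step.

Initialize: table = {}
Initialize: seq = [4, 3, 4, 4, 5, 3]
Entering loop: for x in seq:

After execution: table = {4: 3, 3: 2, 5: 1}
{4: 3, 3: 2, 5: 1}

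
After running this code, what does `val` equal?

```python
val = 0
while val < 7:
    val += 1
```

Let's trace through this code step by step.

Initialize: val = 0
Entering loop: while val < 7:

After execution: val = 7
7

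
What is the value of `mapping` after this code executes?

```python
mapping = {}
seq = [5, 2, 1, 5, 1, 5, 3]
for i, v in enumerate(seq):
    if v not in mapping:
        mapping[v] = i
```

Let's trace through this code step by step.

Initialize: mapping = {}
Initialize: seq = [5, 2, 1, 5, 1, 5, 3]
Entering loop: for i, v in enumerate(seq):

After execution: mapping = {5: 0, 2: 1, 1: 2, 3: 6}
{5: 0, 2: 1, 1: 2, 3: 6}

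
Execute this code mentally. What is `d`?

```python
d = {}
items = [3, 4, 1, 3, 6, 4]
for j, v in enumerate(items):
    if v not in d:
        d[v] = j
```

Let's trace through this code step by step.

Initialize: d = {}
Initialize: items = [3, 4, 1, 3, 6, 4]
Entering loop: for j, v in enumerate(items):

After execution: d = {3: 0, 4: 1, 1: 2, 6: 4}
{3: 0, 4: 1, 1: 2, 6: 4}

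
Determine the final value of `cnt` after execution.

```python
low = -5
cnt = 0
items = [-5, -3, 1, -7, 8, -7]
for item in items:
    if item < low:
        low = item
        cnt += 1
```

Let's trace through this code step by step.

Initialize: low = -5
Initialize: cnt = 0
Initialize: items = [-5, -3, 1, -7, 8, -7]
Entering loop: for item in items:

After execution: cnt = 1
1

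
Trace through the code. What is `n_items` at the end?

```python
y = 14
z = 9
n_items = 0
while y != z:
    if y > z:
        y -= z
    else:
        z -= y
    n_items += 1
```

Let's trace through this code step by step.

Initialize: y = 14
Initialize: z = 9
Initialize: n_items = 0
Entering loop: while y != z:

After execution: n_items = 6
6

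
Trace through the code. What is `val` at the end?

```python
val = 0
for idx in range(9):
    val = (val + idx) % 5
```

Let's trace through this code step by step.

Initialize: val = 0
Entering loop: for idx in range(9):

After execution: val = 1
1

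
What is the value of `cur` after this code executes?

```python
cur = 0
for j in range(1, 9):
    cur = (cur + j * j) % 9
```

Let's trace through this code step by step.

Initialize: cur = 0
Entering loop: for j in range(1, 9):

After execution: cur = 6
6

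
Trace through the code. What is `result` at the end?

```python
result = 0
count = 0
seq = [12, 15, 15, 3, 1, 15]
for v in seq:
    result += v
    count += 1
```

Let's trace through this code step by step.

Initialize: result = 0
Initialize: count = 0
Initialize: seq = [12, 15, 15, 3, 1, 15]
Entering loop: for v in seq:

After execution: result = 61
61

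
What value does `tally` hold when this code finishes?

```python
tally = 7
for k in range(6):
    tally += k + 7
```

Let's trace through this code step by step.

Initialize: tally = 7
Entering loop: for k in range(6):

After execution: tally = 64
64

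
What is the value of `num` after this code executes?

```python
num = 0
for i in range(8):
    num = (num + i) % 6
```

Let's trace through this code step by step.

Initialize: num = 0
Entering loop: for i in range(8):

After execution: num = 4
4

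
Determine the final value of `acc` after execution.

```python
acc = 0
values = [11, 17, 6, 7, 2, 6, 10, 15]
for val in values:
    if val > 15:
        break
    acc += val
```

Let's trace through this code step by step.

Initialize: acc = 0
Initialize: values = [11, 17, 6, 7, 2, 6, 10, 15]
Entering loop: for val in values:

After execution: acc = 11
11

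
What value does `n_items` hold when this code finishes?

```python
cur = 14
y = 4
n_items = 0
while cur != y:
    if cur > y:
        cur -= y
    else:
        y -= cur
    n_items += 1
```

Let's trace through this code step by step.

Initialize: cur = 14
Initialize: y = 4
Initialize: n_items = 0
Entering loop: while cur != y:

After execution: n_items = 4
4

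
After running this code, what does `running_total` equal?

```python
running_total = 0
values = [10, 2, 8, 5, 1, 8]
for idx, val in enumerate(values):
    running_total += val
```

Let's trace through this code step by step.

Initialize: running_total = 0
Initialize: values = [10, 2, 8, 5, 1, 8]
Entering loop: for idx, val in enumerate(values):

After execution: running_total = 34
34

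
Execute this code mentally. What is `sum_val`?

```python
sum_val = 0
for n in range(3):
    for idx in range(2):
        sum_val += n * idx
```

Let's trace through this code step by step.

Initialize: sum_val = 0
Entering loop: for n in range(3):

After execution: sum_val = 3
3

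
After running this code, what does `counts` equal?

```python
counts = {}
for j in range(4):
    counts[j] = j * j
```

Let's trace through this code step by step.

Initialize: counts = {}
Entering loop: for j in range(4):

After execution: counts = {0: 0, 1: 1, 2: 4, 3: 9}
{0: 0, 1: 1, 2: 4, 3: 9}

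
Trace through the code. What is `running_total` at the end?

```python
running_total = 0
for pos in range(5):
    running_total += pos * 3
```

Let's trace through this code step by step.

Initialize: running_total = 0
Entering loop: for pos in range(5):

After execution: running_total = 30
30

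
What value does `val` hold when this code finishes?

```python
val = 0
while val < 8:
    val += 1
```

Let's trace through this code step by step.

Initialize: val = 0
Entering loop: while val < 8:

After execution: val = 8
8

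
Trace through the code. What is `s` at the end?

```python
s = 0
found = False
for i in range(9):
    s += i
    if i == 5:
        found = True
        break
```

Let's trace through this code step by step.

Initialize: s = 0
Initialize: found = False
Entering loop: for i in range(9):

After execution: s = 15
15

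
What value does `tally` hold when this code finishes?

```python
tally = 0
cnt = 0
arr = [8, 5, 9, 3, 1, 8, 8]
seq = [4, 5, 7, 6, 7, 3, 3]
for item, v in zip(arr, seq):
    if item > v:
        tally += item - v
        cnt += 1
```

Let's trace through this code step by step.

Initialize: tally = 0
Initialize: cnt = 0
Initialize: arr = [8, 5, 9, 3, 1, 8, 8]
Initialize: seq = [4, 5, 7, 6, 7, 3, 3]
Entering loop: for item, v in zip(arr, seq):

After execution: tally = 16
16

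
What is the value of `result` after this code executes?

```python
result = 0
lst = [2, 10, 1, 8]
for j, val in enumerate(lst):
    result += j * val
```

Let's trace through this code step by step.

Initialize: result = 0
Initialize: lst = [2, 10, 1, 8]
Entering loop: for j, val in enumerate(lst):

After execution: result = 36
36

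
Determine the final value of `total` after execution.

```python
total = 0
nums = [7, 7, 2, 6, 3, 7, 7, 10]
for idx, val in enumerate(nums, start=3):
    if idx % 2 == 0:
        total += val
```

Let's trace through this code step by step.

Initialize: total = 0
Initialize: nums = [7, 7, 2, 6, 3, 7, 7, 10]
Entering loop: for idx, val in enumerate(nums, start=3):

After execution: total = 30
30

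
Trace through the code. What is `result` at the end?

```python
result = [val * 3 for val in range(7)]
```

Let's trace through this code step by step.

Initialize: result = [val * 3 for val in range(7)]

After execution: result = [0, 3, 6, 9, 12, 15, 18]
[0, 3, 6, 9, 12, 15, 18]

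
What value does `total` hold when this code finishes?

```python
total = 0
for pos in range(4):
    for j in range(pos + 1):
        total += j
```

Let's trace through this code step by step.

Initialize: total = 0
Entering loop: for pos in range(4):

After execution: total = 10
10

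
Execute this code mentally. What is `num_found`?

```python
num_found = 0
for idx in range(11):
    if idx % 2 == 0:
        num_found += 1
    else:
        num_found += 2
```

Let's trace through this code step by step.

Initialize: num_found = 0
Entering loop: for idx in range(11):

After execution: num_found = 16
16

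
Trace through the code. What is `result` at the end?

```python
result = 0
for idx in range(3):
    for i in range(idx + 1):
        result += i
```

Let's trace through this code step by step.

Initialize: result = 0
Entering loop: for idx in range(3):

After execution: result = 4
4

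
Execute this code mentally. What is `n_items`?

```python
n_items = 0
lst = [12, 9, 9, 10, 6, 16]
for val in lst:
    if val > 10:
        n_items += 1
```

Let's trace through this code step by step.

Initialize: n_items = 0
Initialize: lst = [12, 9, 9, 10, 6, 16]
Entering loop: for val in lst:

After execution: n_items = 2
2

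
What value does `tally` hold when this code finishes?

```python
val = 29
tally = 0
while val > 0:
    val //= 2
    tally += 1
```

Let's trace through this code step by step.

Initialize: val = 29
Initialize: tally = 0
Entering loop: while val > 0:

After execution: tally = 5
5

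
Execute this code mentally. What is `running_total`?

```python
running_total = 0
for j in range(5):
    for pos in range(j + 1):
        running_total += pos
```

Let's trace through this code step by step.

Initialize: running_total = 0
Entering loop: for j in range(5):

After execution: running_total = 20
20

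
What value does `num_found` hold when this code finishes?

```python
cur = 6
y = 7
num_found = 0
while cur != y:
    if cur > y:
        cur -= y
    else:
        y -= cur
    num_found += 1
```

Let's trace through this code step by step.

Initialize: cur = 6
Initialize: y = 7
Initialize: num_found = 0
Entering loop: while cur != y:

After execution: num_found = 6
6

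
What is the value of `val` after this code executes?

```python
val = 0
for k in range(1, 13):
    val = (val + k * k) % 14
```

Let's trace through this code step by step.

Initialize: val = 0
Entering loop: for k in range(1, 13):

After execution: val = 6
6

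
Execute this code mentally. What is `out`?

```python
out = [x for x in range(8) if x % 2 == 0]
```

Let's trace through this code step by step.

Initialize: out = [x for x in range(8) if x % 2 == 0]

After execution: out = [0, 2, 4, 6]
[0, 2, 4, 6]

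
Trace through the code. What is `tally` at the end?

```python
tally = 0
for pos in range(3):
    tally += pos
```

Let's trace through this code step by step.

Initialize: tally = 0
Entering loop: for pos in range(3):

After execution: tally = 3
3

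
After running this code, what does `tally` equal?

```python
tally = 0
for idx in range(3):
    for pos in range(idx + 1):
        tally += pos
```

Let's trace through this code step by step.

Initialize: tally = 0
Entering loop: for idx in range(3):

After execution: tally = 4
4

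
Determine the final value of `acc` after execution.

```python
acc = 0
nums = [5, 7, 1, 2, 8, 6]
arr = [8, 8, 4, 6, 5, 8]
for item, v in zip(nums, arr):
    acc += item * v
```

Let's trace through this code step by step.

Initialize: acc = 0
Initialize: nums = [5, 7, 1, 2, 8, 6]
Initialize: arr = [8, 8, 4, 6, 5, 8]
Entering loop: for item, v in zip(nums, arr):

After execution: acc = 200
200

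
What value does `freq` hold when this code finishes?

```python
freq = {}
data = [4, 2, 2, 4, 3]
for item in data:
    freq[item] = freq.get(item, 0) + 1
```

Let's trace through this code step by step.

Initialize: freq = {}
Initialize: data = [4, 2, 2, 4, 3]
Entering loop: for item in data:

After execution: freq = {4: 2, 2: 2, 3: 1}
{4: 2, 2: 2, 3: 1}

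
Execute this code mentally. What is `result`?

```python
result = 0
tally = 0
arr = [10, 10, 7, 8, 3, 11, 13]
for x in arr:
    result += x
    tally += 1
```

Let's trace through this code step by step.

Initialize: result = 0
Initialize: tally = 0
Initialize: arr = [10, 10, 7, 8, 3, 11, 13]
Entering loop: for x in arr:

After execution: result = 62
62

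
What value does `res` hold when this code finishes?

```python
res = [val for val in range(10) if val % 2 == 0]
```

Let's trace through this code step by step.

Initialize: res = [val for val in range(10) if val % 2 == 0]

After execution: res = [0, 2, 4, 6, 8]
[0, 2, 4, 6, 8]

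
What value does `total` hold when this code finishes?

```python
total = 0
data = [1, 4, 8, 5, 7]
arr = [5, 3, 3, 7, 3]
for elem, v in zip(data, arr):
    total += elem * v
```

Let's trace through this code step by step.

Initialize: total = 0
Initialize: data = [1, 4, 8, 5, 7]
Initialize: arr = [5, 3, 3, 7, 3]
Entering loop: for elem, v in zip(data, arr):

After execution: total = 97
97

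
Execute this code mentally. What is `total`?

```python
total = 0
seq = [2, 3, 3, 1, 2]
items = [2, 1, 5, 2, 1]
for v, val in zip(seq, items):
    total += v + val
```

Let's trace through this code step by step.

Initialize: total = 0
Initialize: seq = [2, 3, 3, 1, 2]
Initialize: items = [2, 1, 5, 2, 1]
Entering loop: for v, val in zip(seq, items):

After execution: total = 22
22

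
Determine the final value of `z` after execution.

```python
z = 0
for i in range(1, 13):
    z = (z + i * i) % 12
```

Let's trace through this code step by step.

Initialize: z = 0
Entering loop: for i in range(1, 13):

After execution: z = 2
2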